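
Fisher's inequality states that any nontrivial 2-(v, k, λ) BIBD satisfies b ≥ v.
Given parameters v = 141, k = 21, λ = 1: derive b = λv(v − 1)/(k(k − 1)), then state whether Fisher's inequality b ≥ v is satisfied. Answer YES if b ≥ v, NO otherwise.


r = λ(v − 1)/(k − 1) = 1·140/20 = 7.
b = vr/k = 141·7/21 = 47.
Fisher's inequality: b ≥ v ⇔ 47 ≥ 141? NO.

NO


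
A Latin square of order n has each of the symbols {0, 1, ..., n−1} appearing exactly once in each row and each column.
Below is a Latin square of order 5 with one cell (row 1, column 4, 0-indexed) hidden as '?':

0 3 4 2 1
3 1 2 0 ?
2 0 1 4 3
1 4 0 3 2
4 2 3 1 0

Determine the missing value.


Row 1 contains symbols [0, 1, 2, 3] — missing [4].
Column 4 contains symbols [0, 1, 2, 3] — missing [4].
The missing symbol must appear in both missing sets; intersection = [4].
Therefore the hidden value is 4.

Missing value = 4.


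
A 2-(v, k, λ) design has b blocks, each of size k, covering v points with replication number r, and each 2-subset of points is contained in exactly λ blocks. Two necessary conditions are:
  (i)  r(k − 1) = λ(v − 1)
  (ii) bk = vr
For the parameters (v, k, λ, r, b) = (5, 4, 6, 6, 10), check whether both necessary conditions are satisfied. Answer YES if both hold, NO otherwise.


Condition (i): r(k − 1) = 6·3 = 18; λ(v − 1) = 6·4 = 24. Match? NO.
Condition (ii): bk = 10·4 = 40; vr = 5·6 = 30. Match? NO.
Both conditions hold? NO.

NO


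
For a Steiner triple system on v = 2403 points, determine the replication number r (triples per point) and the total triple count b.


An STS(v) is a 2-(v, 3, 1) BIBD: block size k = 3, λ = 1.
Replication: r(k − 1) = λ(v − 1) ⇒ r·2 = 2403 − 1 = 2402 ⇒ r = 1201.
Block count: b = v(v − 1)/6 = 2403·2402/6 = 5772006/6 = 962001.
(Check via bk = vr: 962001·3 = 2886003 = 2403·1201 = 2886003 ✓.)

r = 1201, b = 962001.


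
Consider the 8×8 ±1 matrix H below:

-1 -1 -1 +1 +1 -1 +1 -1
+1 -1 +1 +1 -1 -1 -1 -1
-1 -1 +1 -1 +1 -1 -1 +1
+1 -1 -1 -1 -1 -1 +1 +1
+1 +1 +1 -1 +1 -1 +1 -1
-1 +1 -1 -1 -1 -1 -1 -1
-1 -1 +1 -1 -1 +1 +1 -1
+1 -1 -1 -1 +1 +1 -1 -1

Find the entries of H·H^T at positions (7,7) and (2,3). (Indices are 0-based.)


Row 2 of H: [-1, -1, 1, -1, 1, -1, -1, 1].
Row 3 of H: [1, -1, -1, -1, -1, -1, 1, 1].
Row 7 of H: [1, -1, -1, -1, 1, 1, -1, -1].
(H·H^T)[7][7] = Σ_j H[7][j]·H[7][j] = (1)² + (-1)² + (-1)² + (-1)² + (1)² + (1)² + (-1)² + (-1)² = 1 + 1 + 1 + 1 + 1 + 1 + 1 + 1 = 8.
(H·H^T)[2][3] = Σ_j H[2][j]·H[3][j] = (-1)·(1) + (-1)·(-1) + (1)·(-1) + (-1)·(-1) + (1)·(-1) + (-1)·(-1) + (-1)·(1) + (1)·(1) = -1 + 1 + -1 + 1 + -1 + 1 + -1 + 1 = 0.
So rows 2 and 3 are orthogonal; the diagonal entry equals n = 8.

(7,7) entry = 8; (2,3) entry = 0.


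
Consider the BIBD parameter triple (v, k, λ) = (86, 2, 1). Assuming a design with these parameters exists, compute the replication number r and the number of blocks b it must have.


Any 2-(v, k, λ) BIBD satisfies two necessary conditions:
  (i)  Each point sits in r blocks, and counting incidences through any fixed point gives r(k − 1) = λ(v − 1), so r = λ(v − 1)/(k − 1).
  (ii) Total incidences bk = vr, so b = vr/k.
Step 1: r = λ(v − 1)/(k − 1) = 1·(86 − 1)/(2 − 1) = 1·85/1 = 85/1 = 85.
Step 2: b = vr/k = 86·85/2 = 7310/2 = 3655.
Check integrality: r = 85 ∈ Z ✓, b = 3655 ∈ Z ✓.
(These identities are necessary conditions: they determine r and b for any design with these parameters, but do not by themselves prove that one exists.)

r = 85, b = 3655.


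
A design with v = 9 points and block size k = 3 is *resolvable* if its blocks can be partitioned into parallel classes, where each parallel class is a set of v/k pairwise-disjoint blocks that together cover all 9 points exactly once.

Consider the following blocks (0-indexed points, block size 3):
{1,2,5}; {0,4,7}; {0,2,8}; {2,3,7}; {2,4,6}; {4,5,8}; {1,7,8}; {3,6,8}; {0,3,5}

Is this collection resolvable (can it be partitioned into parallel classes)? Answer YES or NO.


v = 9, block size k = 3, number of blocks = 9.
For resolvability, blocks must partition into parallel classes of size v/k = 3.
Total blocks must therefore be a multiple of 3: 9 = 3·3 + 0 ⇒ divisible ✓.
Consider block {0,2,8}. It intersects every other block in the collection, so no parallel class of size 3 can contain it.
Since every block must belong to some parallel class in a resolution, the collection cannot be partitioned into parallel classes.
Resolvable? NO.

NO


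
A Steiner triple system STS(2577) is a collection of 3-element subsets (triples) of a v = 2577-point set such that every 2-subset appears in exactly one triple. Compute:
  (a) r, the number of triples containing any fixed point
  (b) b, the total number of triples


An STS(v) is a 2-(v, 3, 1) BIBD: block size k = 3, λ = 1.
Replication: r(k − 1) = λ(v − 1) ⇒ r·2 = 2577 − 1 = 2576 ⇒ r = 1288.
Block count: bk = vr ⇒ b·3 = 2577·1288 = 3319176 ⇒ b = 1106392.
(Check via b = v(v − 1)/6 = 2577·2576/6 = 6638352/6 = 1106392.)

r = 1288, b = 1106392.


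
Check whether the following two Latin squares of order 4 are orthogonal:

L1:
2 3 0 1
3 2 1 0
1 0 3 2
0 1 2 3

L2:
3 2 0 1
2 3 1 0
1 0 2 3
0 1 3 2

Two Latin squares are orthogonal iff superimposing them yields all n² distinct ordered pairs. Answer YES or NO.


Form the n² = 16 superimposed pairs (L1[i][j], L2[i][j]), row by row (rows and columns indexed from 0):
row 0: (2,3) (3,2) (0,0) (1,1)
row 1: (3,2) (2,3) (1,1) (0,0)
row 2: (1,1) (0,0) (3,2) (2,3)
row 3: (0,0) (1,1) (2,3) (3,2)
Orthogonality requires all 16 pairs distinct.
But the pair (3,2) repeats: cell (0,1) has L1 = 3, L2 = 2, and cell (1,0) has L1 = 3, L2 = 2.
A repeated pair means some other pair never occurs (only 4 distinct pairs out of 16), so the squares are not orthogonal.
Conclusion: NO.

NO


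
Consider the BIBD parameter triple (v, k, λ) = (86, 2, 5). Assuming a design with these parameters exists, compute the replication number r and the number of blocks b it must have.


Any 2-(v, k, λ) BIBD satisfies two necessary conditions:
  (i)  Each point sits in r blocks, and counting incidences through any fixed point gives r(k − 1) = λ(v − 1), so r = λ(v − 1)/(k − 1).
  (ii) Total incidences bk = vr, so b = vr/k.
Step 1: r = λ(v − 1)/(k − 1) = 5·(86 − 1)/(2 − 1) = 5·85/1 = 425/1 = 425.
Step 2: b = vr/k = 86·425/2 = 36550/2 = 18275.
Check integrality: r = 425 ∈ Z ✓, b = 18275 ∈ Z ✓.
(These identities are necessary conditions: they determine r and b for any design with these parameters, but do not by themselves prove that one exists.)

r = 425, b = 18275.


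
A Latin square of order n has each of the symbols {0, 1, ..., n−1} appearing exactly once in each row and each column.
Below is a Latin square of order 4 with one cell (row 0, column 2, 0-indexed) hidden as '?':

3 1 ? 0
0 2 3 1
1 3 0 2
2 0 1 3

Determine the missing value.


Row 0 contains symbols [0, 1, 3] — missing [2].
Column 2 contains symbols [0, 1, 3] — missing [2].
The missing symbol must appear in both missing sets; intersection = [2].
Therefore the hidden value is 2.

Missing value = 2.


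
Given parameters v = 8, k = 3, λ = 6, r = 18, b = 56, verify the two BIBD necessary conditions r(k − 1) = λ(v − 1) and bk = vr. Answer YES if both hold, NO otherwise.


Condition (i): r(k − 1) = 18·2 = 36; λ(v − 1) = 6·7 = 42. Match? NO.
Condition (ii): bk = 56·3 = 168; vr = 8·18 = 144. Match? NO.
Both conditions hold? NO.

NO


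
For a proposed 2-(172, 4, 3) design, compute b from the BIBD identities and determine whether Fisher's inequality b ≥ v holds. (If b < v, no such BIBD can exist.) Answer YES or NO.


r = λ(v − 1)/(k − 1) = 3·171/3 = 171.
b = vr/k = 172·171/4 = 7353.
Fisher's inequality: b ≥ v ⇔ 7353 ≥ 172? YES.

YES


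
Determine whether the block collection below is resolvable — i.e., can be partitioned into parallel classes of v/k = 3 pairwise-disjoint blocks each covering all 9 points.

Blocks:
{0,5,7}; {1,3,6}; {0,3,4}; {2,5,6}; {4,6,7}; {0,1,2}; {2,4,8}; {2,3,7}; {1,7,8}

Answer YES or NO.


v = 9, block size k = 3, number of blocks = 9.
For resolvability, blocks must partition into parallel classes of size v/k = 3.
Total blocks must therefore be a multiple of 3: 9 = 3·3 + 0 ⇒ divisible ✓.
Consider block {4,6,7}. The only other block(s) in the collection disjoint from it are {0,1,2} — just 1 block(s). Any parallel class containing {4,6,7} would need 2 other blocks each disjoint from it, so no parallel class of size 3 can contain {4,6,7}.
Since every block must belong to some parallel class in a resolution, the collection cannot be partitioned into parallel classes.
Resolvable? NO.

NO


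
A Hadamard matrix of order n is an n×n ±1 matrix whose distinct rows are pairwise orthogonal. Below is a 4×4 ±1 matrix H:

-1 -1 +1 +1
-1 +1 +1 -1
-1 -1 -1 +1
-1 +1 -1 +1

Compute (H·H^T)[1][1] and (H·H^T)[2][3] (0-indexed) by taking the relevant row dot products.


Row 1 of H: [-1, 1, 1, -1].
Row 2 of H: [-1, -1, -1, 1].
Row 3 of H: [-1, 1, -1, 1].
(H·H^T)[1][1] = Σ_j H[1][j]·H[1][j] = (-1)² + (1)² + (1)² + (-1)² = 1 + 1 + 1 + 1 = 4.
(H·H^T)[2][3] = Σ_j H[2][j]·H[3][j] = (-1)·(-1) + (-1)·(1) + (-1)·(-1) + (1)·(1) = 1 + -1 + 1 + 1 = 2.
Rows 2 and 3 are not orthogonal (dot product = 2 ≠ 0), so H is not a Hadamard matrix.

(1,1) entry = 4; (2,3) entry = 2.


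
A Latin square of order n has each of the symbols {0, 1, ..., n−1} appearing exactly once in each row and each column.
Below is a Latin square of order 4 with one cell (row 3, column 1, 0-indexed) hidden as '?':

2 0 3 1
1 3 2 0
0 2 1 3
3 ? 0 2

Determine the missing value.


Row 3 contains symbols [0, 2, 3] — missing [1].
Column 1 contains symbols [0, 2, 3] — missing [1].
The missing symbol must appear in both missing sets; intersection = [1].
Therefore the hidden value is 1.

Missing value = 1.


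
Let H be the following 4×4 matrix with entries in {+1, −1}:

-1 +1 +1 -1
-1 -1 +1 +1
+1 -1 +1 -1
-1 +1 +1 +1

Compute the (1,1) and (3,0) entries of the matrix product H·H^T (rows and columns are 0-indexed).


Row 0 of H: [-1, 1, 1, -1].
Row 1 of H: [-1, -1, 1, 1].
Row 3 of H: [-1, 1, 1, 1].
(H·H^T)[1][1] = Σ_j H[1][j]·H[1][j] = (-1)² + (-1)² + (1)² + (1)² = 1 + 1 + 1 + 1 = 4.
(H·H^T)[3][0] = Σ_j H[3][j]·H[0][j] = (-1)·(-1) + (1)·(1) + (1)·(1) + (1)·(-1) = 1 + 1 + 1 + -1 = 2.
Rows 3 and 0 are not orthogonal (dot product = 2 ≠ 0), so H is not a Hadamard matrix.

(1,1) entry = 4; (3,0) entry = 2.


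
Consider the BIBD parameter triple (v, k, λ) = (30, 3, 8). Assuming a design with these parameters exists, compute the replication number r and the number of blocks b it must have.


Any 2-(v, k, λ) BIBD satisfies two necessary conditions:
  (i)  Each point sits in r blocks, and counting incidences through any fixed point gives r(k − 1) = λ(v − 1), so r = λ(v − 1)/(k − 1).
  (ii) Total incidences bk = vr, so b = vr/k.
Step 1: r = λ(v − 1)/(k − 1) = 8·(30 − 1)/(3 − 1) = 8·29/2 = 232/2 = 116.
Step 2: b = vr/k = 30·116/3 = 3480/3 = 1160.
Check integrality: r = 116 ∈ Z ✓, b = 1160 ∈ Z ✓.
(These identities are necessary conditions: they determine r and b for any design with these parameters, but do not by themselves prove that one exists.)

r = 116, b = 1160.


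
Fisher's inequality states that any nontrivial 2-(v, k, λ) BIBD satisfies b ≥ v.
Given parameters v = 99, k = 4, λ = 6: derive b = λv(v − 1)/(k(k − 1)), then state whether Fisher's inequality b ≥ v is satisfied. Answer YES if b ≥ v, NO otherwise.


r = λ(v − 1)/(k − 1) = 6·98/3 = 196.
b = vr/k = 99·196/4 = 4851.
Fisher's inequality: b ≥ v ⇔ 4851 ≥ 99? YES.

YES


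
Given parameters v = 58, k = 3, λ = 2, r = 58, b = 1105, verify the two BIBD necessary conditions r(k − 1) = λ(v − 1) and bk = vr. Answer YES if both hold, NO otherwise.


Condition (i): r(k − 1) = 58·2 = 116; λ(v − 1) = 2·57 = 114. Match? NO.
Condition (ii): bk = 1105·3 = 3315; vr = 58·58 = 3364. Match? NO.
Both conditions hold? NO.

NO


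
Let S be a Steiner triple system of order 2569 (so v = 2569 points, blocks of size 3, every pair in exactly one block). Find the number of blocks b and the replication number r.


An STS(v) is a 2-(v, 3, 1) BIBD: block size k = 3, λ = 1.
Replication: r(k − 1) = λ(v − 1) ⇒ r·2 = 2569 − 1 = 2568 ⇒ r = 1284.
Block count: b = v(v − 1)/6 = 2569·2568/6 = 6597192/6 = 1099532.
(Check via bk = vr: 1099532·3 = 3298596 = 2569·1284 = 3298596 ✓.)

r = 1284, b = 1099532.


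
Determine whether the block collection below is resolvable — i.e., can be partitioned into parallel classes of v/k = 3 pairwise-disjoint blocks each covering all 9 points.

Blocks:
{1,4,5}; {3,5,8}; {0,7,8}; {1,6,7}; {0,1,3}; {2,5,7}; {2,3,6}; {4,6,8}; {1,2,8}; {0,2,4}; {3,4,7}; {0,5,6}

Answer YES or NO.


v = 9, block size k = 3, number of blocks = 12.
For resolvability, blocks must partition into parallel classes of size v/k = 3.
Total blocks must therefore be a multiple of 3: 12 = 3·4 + 0 ⇒ divisible ✓.
Greedy packing gives 4 candidate class(es). Each should be a full parallel class (size 3, covers all 9 points).
  Class 1 (3 blocks): {1,4,5}; {0,7,8}; {2,3,6}. Points covered: [0, 1, 2, 3, 4, 5, 6, 7, 8].
  Class 2 (3 blocks): {3,5,8}; {1,6,7}; {0,2,4}. Points covered: [0, 1, 2, 3, 4, 5, 6, 7, 8].
  Class 3 (3 blocks): {0,1,3}; {2,5,7}; {4,6,8}. Points covered: [0, 1, 2, 3, 4, 5, 6, 7, 8].
  Class 4 (3 blocks): {1,2,8}; {3,4,7}; {0,5,6}. Points covered: [0, 1, 2, 3, 4, 5, 6, 7, 8].
All classes full (size 3)? YES. All classes cover every point? YES.
Resolvable? YES.

YES


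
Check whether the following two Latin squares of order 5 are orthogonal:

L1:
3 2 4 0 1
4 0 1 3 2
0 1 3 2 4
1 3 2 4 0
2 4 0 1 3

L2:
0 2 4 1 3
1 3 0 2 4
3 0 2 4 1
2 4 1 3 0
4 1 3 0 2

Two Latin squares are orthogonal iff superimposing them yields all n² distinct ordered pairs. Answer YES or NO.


Form the n² = 25 superimposed pairs (L1[i][j], L2[i][j]), row by row (rows and columns indexed from 0):
row 0: (3,0) (2,2) (4,4) (0,1) (1,3)
row 1: (4,1) (0,3) (1,0) (3,2) (2,4)
row 2: (0,3) (1,0) (3,2) (2,4) (4,1)
row 3: (1,2) (3,4) (2,1) (4,3) (0,0)
row 4: (2,4) (4,1) (0,3) (1,0) (3,2)
Orthogonality requires all 25 pairs distinct.
But the pair (0,3) repeats: cell (1,1) has L1 = 0, L2 = 3, and cell (2,0) has L1 = 0, L2 = 3.
A repeated pair means some other pair never occurs (only 15 distinct pairs out of 25), so the squares are not orthogonal.
Conclusion: NO.

NO


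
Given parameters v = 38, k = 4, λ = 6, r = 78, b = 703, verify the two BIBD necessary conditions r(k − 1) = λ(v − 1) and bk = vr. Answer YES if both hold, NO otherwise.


Condition (i): r(k − 1) = 78·3 = 234; λ(v − 1) = 6·37 = 222. Match? NO.
Condition (ii): bk = 703·4 = 2812; vr = 38·78 = 2964. Match? NO.
Both conditions hold? NO.

NO


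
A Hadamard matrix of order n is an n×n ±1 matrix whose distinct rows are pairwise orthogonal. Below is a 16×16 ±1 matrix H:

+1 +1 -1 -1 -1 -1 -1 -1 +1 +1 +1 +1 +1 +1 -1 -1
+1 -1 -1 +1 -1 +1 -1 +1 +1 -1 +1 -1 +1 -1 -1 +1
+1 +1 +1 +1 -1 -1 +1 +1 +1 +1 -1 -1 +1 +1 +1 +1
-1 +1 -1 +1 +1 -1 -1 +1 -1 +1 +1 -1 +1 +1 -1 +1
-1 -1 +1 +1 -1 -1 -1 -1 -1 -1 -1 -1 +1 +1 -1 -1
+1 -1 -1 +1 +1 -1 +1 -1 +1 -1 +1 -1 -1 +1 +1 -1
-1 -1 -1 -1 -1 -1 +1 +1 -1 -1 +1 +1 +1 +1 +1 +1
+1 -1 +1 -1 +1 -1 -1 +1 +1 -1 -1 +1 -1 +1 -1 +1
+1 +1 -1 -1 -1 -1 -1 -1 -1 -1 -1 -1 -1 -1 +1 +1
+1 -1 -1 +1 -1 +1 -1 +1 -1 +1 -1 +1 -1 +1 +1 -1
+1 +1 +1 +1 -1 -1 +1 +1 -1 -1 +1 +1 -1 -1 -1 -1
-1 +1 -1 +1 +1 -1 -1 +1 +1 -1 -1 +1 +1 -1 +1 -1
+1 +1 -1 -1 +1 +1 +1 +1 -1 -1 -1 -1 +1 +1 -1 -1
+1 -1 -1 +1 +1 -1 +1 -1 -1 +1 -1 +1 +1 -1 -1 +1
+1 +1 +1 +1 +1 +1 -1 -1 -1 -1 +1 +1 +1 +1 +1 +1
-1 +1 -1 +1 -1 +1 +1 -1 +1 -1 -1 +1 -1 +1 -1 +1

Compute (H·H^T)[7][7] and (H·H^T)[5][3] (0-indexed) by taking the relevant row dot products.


Row 3 of H: [-1, 1, -1, 1, 1, -1, -1, 1, -1, 1, 1, -1, 1, 1, -1, 1].
Row 5 of H: [1, -1, -1, 1, 1, -1, 1, -1, 1, -1, 1, -1, -1, 1, 1, -1].
Row 7 of H: [1, -1, 1, -1, 1, -1, -1, 1, 1, -1, -1, 1, -1, 1, -1, 1].
(H·H^T)[7][7] = Σ_j H[7][j]·H[7][j] = (1)² + (-1)² + (1)² + (-1)² + (1)² + (-1)² + (-1)² + (1)² + (1)² + (-1)² + (-1)² + (1)² + (-1)² + (1)² + (-1)² + (1)² = 1 + 1 + 1 + 1 + 1 + 1 + 1 + 1 + 1 + 1 + 1 + 1 + 1 + 1 + 1 + 1 = 16.
(H·H^T)[5][3] = Σ_j H[5][j]·H[3][j] = (1)·(-1) + (-1)·(1) + (-1)·(-1) + (1)·(1) + (1)·(1) + (-1)·(-1) + (1)·(-1) + (-1)·(1) + (1)·(-1) + (-1)·(1) + (1)·(1) + (-1)·(-1) + (-1)·(1) + (1)·(1) + (1)·(-1) + (-1)·(1) = -1 + -1 + 1 + 1 + 1 + 1 + -1 + -1 + -1 + -1 + 1 + 1 + -1 + 1 + -1 + -1 = -2.
Rows 5 and 3 are not orthogonal (dot product = -2 ≠ 0), so H is not a Hadamard matrix.

(7,7) entry = 16; (5,3) entry = -2.


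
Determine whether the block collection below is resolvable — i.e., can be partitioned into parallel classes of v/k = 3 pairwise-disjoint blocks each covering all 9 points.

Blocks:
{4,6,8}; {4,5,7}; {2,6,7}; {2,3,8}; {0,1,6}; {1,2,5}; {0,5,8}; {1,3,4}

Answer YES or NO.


v = 9, block size k = 3, number of blocks = 8.
For resolvability, blocks must partition into parallel classes of size v/k = 3.
Total blocks must therefore be a multiple of 3: 8 = 3·2 + 2 ⇒ not divisible ✗.
Resolvable? NO.

NO


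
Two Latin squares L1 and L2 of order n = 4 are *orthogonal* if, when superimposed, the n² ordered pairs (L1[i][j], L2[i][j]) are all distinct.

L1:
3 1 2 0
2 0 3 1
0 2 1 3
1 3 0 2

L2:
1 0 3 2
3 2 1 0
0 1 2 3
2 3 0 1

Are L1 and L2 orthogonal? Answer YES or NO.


Form the n² = 16 superimposed pairs (L1[i][j], L2[i][j]), row by row (rows and columns indexed from 0):
row 0: (3,1) (1,0) (2,3) (0,2)
row 1: (2,3) (0,2) (3,1) (1,0)
row 2: (0,0) (2,1) (1,2) (3,3)
row 3: (1,2) (3,3) (0,0) (2,1)
Orthogonality requires all 16 pairs distinct.
But the pair (2,3) repeats: cell (0,2) has L1 = 2, L2 = 3, and cell (1,0) has L1 = 2, L2 = 3.
A repeated pair means some other pair never occurs (only 8 distinct pairs out of 16), so the squares are not orthogonal.
Conclusion: NO.

NO


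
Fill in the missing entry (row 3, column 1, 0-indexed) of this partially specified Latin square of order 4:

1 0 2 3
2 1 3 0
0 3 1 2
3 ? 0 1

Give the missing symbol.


Row 3 contains symbols [0, 1, 3] — missing [2].
Column 1 contains symbols [0, 1, 3] — missing [2].
The missing symbol must appear in both missing sets; intersection = [2].
Therefore the hidden value is 2.

Missing value = 2.


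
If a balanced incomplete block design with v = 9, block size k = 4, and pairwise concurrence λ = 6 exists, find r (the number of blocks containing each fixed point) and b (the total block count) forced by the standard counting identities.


Any 2-(v, k, λ) BIBD satisfies two necessary conditions:
  (i)  Each point sits in r blocks, and counting incidences through any fixed point gives r(k − 1) = λ(v − 1), so r = λ(v − 1)/(k − 1).
  (ii) Total incidences bk = vr, so b = vr/k.
Step 1: r = λ(v − 1)/(k − 1) = 6·(9 − 1)/(4 − 1) = 6·8/3 = 48/3 = 16.
Step 2: b = vr/k = 9·16/4 = 144/4 = 36.
Check integrality: r = 16 ∈ Z ✓, b = 36 ∈ Z ✓.
(These identities are necessary conditions: they determine r and b for any design with these parameters, but do not by themselves prove that one exists.)

r = 16, b = 36.


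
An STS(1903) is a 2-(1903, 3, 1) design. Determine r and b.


An STS(v) is a 2-(v, 3, 1) BIBD: block size k = 3, λ = 1.
Replication: r(k − 1) = λ(v − 1) ⇒ r·2 = 1903 − 1 = 1902 ⇒ r = 951.
Block count: b = v(v − 1)/6 = 1903·1902/6 = 3619506/6 = 603251.
(Check via bk = vr: 603251·3 = 1809753 = 1903·951 = 1809753 ✓.)

r = 951, b = 603251.


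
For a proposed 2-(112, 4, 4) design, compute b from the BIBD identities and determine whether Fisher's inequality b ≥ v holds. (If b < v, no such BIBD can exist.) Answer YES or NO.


r = λ(v − 1)/(k − 1) = 4·111/3 = 148.
b = vr/k = 112·148/4 = 4144.
Fisher's inequality: b ≥ v ⇔ 4144 ≥ 112? YES.

YES


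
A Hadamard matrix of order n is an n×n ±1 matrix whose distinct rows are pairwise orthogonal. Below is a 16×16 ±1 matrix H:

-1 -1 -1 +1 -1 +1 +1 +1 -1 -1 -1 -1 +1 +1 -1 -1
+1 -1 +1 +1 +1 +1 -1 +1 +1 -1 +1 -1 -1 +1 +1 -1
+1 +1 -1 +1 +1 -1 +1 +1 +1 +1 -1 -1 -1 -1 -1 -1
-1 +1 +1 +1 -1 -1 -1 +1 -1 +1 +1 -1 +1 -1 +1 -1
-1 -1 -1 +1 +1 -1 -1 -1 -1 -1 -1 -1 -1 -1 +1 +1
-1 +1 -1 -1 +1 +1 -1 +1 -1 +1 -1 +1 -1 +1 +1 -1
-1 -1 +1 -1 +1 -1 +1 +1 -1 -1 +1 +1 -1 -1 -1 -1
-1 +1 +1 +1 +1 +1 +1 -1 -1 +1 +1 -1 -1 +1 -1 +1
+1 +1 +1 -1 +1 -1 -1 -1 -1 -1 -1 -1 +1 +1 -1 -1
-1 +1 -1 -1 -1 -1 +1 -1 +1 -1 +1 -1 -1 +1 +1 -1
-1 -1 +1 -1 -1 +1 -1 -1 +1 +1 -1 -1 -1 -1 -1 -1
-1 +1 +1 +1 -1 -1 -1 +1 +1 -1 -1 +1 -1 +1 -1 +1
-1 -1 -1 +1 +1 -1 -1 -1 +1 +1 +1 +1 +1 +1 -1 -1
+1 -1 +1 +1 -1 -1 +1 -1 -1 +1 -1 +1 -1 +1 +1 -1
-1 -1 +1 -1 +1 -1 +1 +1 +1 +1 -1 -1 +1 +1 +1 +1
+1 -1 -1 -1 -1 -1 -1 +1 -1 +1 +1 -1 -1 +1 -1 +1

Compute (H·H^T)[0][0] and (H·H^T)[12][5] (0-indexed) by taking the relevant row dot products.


Row 0 of H: [-1, -1, -1, 1, -1, 1, 1, 1, -1, -1, -1, -1, 1, 1, -1, -1].
Row 5 of H: [-1, 1, -1, -1, 1, 1, -1, 1, -1, 1, -1, 1, -1, 1, 1, -1].
Row 12 of H: [-1, -1, -1, 1, 1, -1, -1, -1, 1, 1, 1, 1, 1, 1, -1, -1].
(H·H^T)[0][0] = Σ_j H[0][j]·H[0][j] = (-1)² + (-1)² + (-1)² + (1)² + (-1)² + (1)² + (1)² + (1)² + (-1)² + (-1)² + (-1)² + (-1)² + (1)² + (1)² + (-1)² + (-1)² = 1 + 1 + 1 + 1 + 1 + 1 + 1 + 1 + 1 + 1 + 1 + 1 + 1 + 1 + 1 + 1 = 16.
(H·H^T)[12][5] = Σ_j H[12][j]·H[5][j] = (-1)·(-1) + (-1)·(1) + (-1)·(-1) + (1)·(-1) + (1)·(1) + (-1)·(1) + (-1)·(-1) + (-1)·(1) + (1)·(-1) + (1)·(1) + (1)·(-1) + (1)·(1) + (1)·(-1) + (1)·(1) + (-1)·(1) + (-1)·(-1) = 1 + -1 + 1 + -1 + 1 + -1 + 1 + -1 + -1 + 1 + -1 + 1 + -1 + 1 + -1 + 1 = 0.
So rows 12 and 5 are orthogonal; the diagonal entry equals n = 16.

(0,0) entry = 16; (12,5) entry = 0.


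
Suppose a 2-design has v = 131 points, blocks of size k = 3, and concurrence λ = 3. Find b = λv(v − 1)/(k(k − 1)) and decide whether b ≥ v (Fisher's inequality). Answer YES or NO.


r = λ(v − 1)/(k − 1) = 3·130/2 = 195.
b = vr/k = 131·195/3 = 8515.
Fisher's inequality: b ≥ v ⇔ 8515 ≥ 131? YES.

YES


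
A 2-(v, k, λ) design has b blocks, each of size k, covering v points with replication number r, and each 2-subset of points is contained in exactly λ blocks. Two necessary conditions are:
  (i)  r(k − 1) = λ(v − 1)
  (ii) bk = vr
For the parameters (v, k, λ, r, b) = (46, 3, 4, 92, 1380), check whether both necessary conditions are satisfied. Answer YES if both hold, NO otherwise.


Condition (i): r(k − 1) = 92·2 = 184; λ(v − 1) = 4·45 = 180. Match? NO.
Condition (ii): bk = 1380·3 = 4140; vr = 46·92 = 4232. Match? NO.
Both conditions hold? NO.

NO


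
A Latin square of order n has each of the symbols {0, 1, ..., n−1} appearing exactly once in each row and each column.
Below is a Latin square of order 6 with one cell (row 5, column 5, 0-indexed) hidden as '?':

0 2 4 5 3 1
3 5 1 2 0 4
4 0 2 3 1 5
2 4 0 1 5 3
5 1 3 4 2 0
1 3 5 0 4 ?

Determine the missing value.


Row 5 contains symbols [0, 1, 3, 4, 5] — missing [2].
Column 5 contains symbols [0, 1, 3, 4, 5] — missing [2].
The missing symbol must appear in both missing sets; intersection = [2].
Therefore the hidden value is 2.

Missing value = 2.


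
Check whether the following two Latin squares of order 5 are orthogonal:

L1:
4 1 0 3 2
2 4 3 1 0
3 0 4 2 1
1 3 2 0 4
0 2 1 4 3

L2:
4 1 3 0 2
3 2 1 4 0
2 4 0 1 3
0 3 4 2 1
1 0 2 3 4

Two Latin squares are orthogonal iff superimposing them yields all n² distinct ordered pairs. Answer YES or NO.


Form the n² = 25 superimposed pairs (L1[i][j], L2[i][j]), row by row (rows and columns indexed from 0):
row 0: (4,4) (1,1) (0,3) (3,0) (2,2)
row 1: (2,3) (4,2) (3,1) (1,4) (0,0)
row 2: (3,2) (0,4) (4,0) (2,1) (1,3)
row 3: (1,0) (3,3) (2,4) (0,2) (4,1)
row 4: (0,1) (2,0) (1,2) (4,3) (3,4)
Orthogonality requires all 25 pairs distinct.
Check by first coordinate: for each symbol s of L1, list the L2 entries in the n cells where L1 = s; they must all differ.
  L1 = 0: L2 entries (in reading order) 3, 0, 4, 2, 1 — all 5 distinct ✓
  L1 = 1: L2 entries (in reading order) 1, 4, 3, 0, 2 — all 5 distinct ✓
  L1 = 2: L2 entries (in reading order) 2, 3, 1, 4, 0 — all 5 distinct ✓
  L1 = 3: L2 entries (in reading order) 0, 1, 2, 3, 4 — all 5 distinct ✓
  L1 = 4: L2 entries (in reading order) 4, 2, 0, 1, 3 — all 5 distinct ✓
Every symbol of L1 meets every symbol of L2 exactly once, so all 25 pairs are distinct (25 of 25).
Conclusion: YES.

YES


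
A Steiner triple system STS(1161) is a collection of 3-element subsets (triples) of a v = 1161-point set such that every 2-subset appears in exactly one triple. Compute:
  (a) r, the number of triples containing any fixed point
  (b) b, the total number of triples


An STS(v) is a 2-(v, 3, 1) BIBD: block size k = 3, λ = 1.
Replication: r(k − 1) = λ(v − 1) ⇒ r·2 = 1161 − 1 = 1160 ⇒ r = 580.
Block count: b = v(v − 1)/6 = 1161·1160/6 = 1346760/6 = 224460.
(Check via bk = vr: 224460·3 = 673380 = 1161·580 = 673380 ✓.)

r = 580, b = 224460.


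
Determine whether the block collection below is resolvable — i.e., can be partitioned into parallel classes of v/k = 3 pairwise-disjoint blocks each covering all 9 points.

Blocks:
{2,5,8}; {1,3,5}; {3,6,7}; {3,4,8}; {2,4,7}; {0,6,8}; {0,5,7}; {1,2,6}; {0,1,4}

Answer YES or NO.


v = 9, block size k = 3, number of blocks = 9.
For resolvability, blocks must partition into parallel classes of size v/k = 3.
Total blocks must therefore be a multiple of 3: 9 = 3·3 + 0 ⇒ divisible ✓.
Greedy packing gives 3 candidate class(es). Each should be a full parallel class (size 3, covers all 9 points).
  Class 1 (3 blocks): {2,5,8}; {3,6,7}; {0,1,4}. Points covered: [0, 1, 2, 3, 4, 5, 6, 7, 8].
  Class 2 (3 blocks): {1,3,5}; {2,4,7}; {0,6,8}. Points covered: [0, 1, 2, 3, 4, 5, 6, 7, 8].
  Class 3 (3 blocks): {3,4,8}; {0,5,7}; {1,2,6}. Points covered: [0, 1, 2, 3, 4, 5, 6, 7, 8].
All classes full (size 3)? YES. All classes cover every point? YES.
Resolvable? YES.

YES


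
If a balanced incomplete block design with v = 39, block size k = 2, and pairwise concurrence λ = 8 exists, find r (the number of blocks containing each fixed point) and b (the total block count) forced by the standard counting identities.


Any 2-(v, k, λ) BIBD satisfies two necessary conditions:
  (i)  Each point sits in r blocks, and counting incidences through any fixed point gives r(k − 1) = λ(v − 1), so r = λ(v − 1)/(k − 1).
  (ii) Total incidences bk = vr, so b = vr/k.
Step 1: r = λ(v − 1)/(k − 1) = 8·(39 − 1)/(2 − 1) = 8·38/1 = 304/1 = 304.
Step 2: b = vr/k = 39·304/2 = 11856/2 = 5928.
Check integrality: r = 304 ∈ Z ✓, b = 5928 ∈ Z ✓.
(These identities are necessary conditions: they determine r and b for any design with these parameters, but do not by themselves prove that one exists.)

r = 304, b = 5928.


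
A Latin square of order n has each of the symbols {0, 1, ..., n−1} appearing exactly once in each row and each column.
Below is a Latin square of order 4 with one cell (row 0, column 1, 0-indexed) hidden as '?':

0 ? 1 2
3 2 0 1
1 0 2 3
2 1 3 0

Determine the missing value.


Row 0 contains symbols [0, 1, 2] — missing [3].
Column 1 contains symbols [0, 1, 2] — missing [3].
The missing symbol must appear in both missing sets; intersection = [3].
Therefore the hidden value is 3.

Missing value = 3.


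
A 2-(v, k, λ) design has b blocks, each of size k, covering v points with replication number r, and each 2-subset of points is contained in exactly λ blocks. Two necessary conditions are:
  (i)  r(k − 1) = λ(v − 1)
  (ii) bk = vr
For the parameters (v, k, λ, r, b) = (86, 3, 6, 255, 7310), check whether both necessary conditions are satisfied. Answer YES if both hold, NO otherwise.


Condition (i): r(k − 1) = 255·2 = 510; λ(v − 1) = 6·85 = 510. Match? YES.
Condition (ii): bk = 7310·3 = 21930; vr = 86·255 = 21930. Match? YES.
Both conditions hold? YES.

YES


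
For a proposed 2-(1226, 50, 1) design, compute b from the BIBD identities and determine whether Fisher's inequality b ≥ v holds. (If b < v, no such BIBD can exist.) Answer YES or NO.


r = λ(v − 1)/(k − 1) = 1·1225/49 = 25.
b = vr/k = 1226·25/50 = 613.
Fisher's inequality: b ≥ v ⇔ 613 ≥ 1226? NO.

NO


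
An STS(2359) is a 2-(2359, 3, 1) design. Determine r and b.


An STS(v) is a 2-(v, 3, 1) BIBD: block size k = 3, λ = 1.
Replication: r(k − 1) = λ(v − 1) ⇒ r·2 = 2359 − 1 = 2358 ⇒ r = 1179.
Block count: b = v(v − 1)/6 = 2359·2358/6 = 5562522/6 = 927087.

r = 1179, b = 927087.


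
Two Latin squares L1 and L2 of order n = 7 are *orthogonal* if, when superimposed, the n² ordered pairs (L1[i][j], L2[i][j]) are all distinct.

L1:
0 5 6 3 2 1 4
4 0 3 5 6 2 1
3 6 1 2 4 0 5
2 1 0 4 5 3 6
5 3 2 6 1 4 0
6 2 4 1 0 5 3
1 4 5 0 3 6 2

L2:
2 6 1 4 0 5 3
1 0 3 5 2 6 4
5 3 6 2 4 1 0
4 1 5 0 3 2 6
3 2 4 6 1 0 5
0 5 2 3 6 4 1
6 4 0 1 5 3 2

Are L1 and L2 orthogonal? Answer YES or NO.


Form the n² = 49 superimposed pairs (L1[i][j], L2[i][j]), row by row (rows and columns indexed from 0):
row 0: (0,2) (5,6) (6,1) (3,4) (2,0) (1,5) (4,3)
row 1: (4,1) (0,0) (3,3) (5,5) (6,2) (2,6) (1,4)
row 2: (3,5) (6,3) (1,6) (2,2) (4,4) (0,1) (5,0)
row 3: (2,4) (1,1) (0,5) (4,0) (5,3) (3,2) (6,6)
row 4: (5,3) (3,2) (2,4) (6,6) (1,1) (4,0) (0,5)
row 5: (6,0) (2,5) (4,2) (1,3) (0,6) (5,4) (3,1)
row 6: (1,6) (4,4) (5,0) (0,1) (3,5) (6,3) (2,2)
Orthogonality requires all 49 pairs distinct.
But the pair (5,3) repeats: cell (3,4) has L1 = 5, L2 = 3, and cell (4,0) has L1 = 5, L2 = 3.
A repeated pair means some other pair never occurs (only 35 distinct pairs out of 49), so the squares are not orthogonal.
Conclusion: NO.

NO


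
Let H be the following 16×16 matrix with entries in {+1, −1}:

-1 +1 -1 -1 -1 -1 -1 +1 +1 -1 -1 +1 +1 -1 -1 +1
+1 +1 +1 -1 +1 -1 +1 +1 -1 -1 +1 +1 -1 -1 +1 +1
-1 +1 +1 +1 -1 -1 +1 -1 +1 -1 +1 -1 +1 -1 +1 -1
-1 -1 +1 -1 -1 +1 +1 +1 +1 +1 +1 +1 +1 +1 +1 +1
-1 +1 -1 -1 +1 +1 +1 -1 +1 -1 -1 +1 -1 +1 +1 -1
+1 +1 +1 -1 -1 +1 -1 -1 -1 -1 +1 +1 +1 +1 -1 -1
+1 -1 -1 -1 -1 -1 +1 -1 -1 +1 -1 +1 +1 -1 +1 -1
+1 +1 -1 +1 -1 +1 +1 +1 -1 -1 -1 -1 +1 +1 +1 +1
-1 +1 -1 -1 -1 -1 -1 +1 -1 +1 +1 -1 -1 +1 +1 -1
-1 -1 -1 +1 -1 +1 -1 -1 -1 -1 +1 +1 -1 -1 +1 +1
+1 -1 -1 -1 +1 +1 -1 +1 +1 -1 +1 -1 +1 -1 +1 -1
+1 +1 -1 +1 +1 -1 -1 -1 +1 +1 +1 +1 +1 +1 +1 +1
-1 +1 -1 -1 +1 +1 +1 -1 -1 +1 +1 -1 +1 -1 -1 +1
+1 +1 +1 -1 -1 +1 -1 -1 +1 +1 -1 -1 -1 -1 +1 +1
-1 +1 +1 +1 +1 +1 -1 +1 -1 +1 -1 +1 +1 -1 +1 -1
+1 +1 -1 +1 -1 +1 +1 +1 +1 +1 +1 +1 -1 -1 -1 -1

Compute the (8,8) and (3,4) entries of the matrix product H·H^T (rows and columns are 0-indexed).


Row 3 of H: [-1, -1, 1, -1, -1, 1, 1, 1, 1, 1, 1, 1, 1, 1, 1, 1].
Row 4 of H: [-1, 1, -1, -1, 1, 1, 1, -1, 1, -1, -1, 1, -1, 1, 1, -1].
Row 8 of H: [-1, 1, -1, -1, -1, -1, -1, 1, -1, 1, 1, -1, -1, 1, 1, -1].
(H·H^T)[8][8] = Σ_j H[8][j]·H[8][j] = (-1)² + (1)² + (-1)² + (-1)² + (-1)² + (-1)² + (-1)² + (1)² + (-1)² + (1)² + (1)² + (-1)² + (-1)² + (1)² + (1)² + (-1)² = 1 + 1 + 1 + 1 + 1 + 1 + 1 + 1 + 1 + 1 + 1 + 1 + 1 + 1 + 1 + 1 = 16.
(H·H^T)[3][4] = Σ_j H[3][j]·H[4][j] = (-1)·(-1) + (-1)·(1) + (1)·(-1) + (-1)·(-1) + (-1)·(1) + (1)·(1) + (1)·(1) + (1)·(-1) + (1)·(1) + (1)·(-1) + (1)·(-1) + (1)·(1) + (1)·(-1) + (1)·(1) + (1)·(1) + (1)·(-1) = 1 + -1 + -1 + 1 + -1 + 1 + 1 + -1 + 1 + -1 + -1 + 1 + -1 + 1 + 1 + -1 = 0.
So rows 3 and 4 are orthogonal; the diagonal entry equals n = 16.

(8,8) entry = 16; (3,4) entry = 0.


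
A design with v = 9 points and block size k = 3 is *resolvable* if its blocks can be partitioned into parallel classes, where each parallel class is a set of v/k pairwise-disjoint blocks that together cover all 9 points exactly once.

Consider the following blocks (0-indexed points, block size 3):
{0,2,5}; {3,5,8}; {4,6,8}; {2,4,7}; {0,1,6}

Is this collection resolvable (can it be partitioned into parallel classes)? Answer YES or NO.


v = 9, block size k = 3, number of blocks = 5.
For resolvability, blocks must partition into parallel classes of size v/k = 3.
Total blocks must therefore be a multiple of 3: 5 = 3·1 + 2 ⇒ not divisible ✗.
Resolvable? NO.

NO


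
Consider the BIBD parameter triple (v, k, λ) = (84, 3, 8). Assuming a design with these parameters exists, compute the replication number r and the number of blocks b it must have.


Any 2-(v, k, λ) BIBD satisfies two necessary conditions:
  (i)  Each point sits in r blocks, and counting incidences through any fixed point gives r(k − 1) = λ(v − 1), so r = λ(v − 1)/(k − 1).
  (ii) Total incidences bk = vr, so b = vr/k.
Step 1: r = λ(v − 1)/(k − 1) = 8·(84 − 1)/(3 − 1) = 8·83/2 = 664/2 = 332.
Step 2: b = vr/k = 84·332/3 = 27888/3 = 9296.
Check integrality: r = 332 ∈ Z ✓, b = 9296 ∈ Z ✓.
(These identities are necessary conditions: they determine r and b for any design with these parameters, but do not by themselves prove that one exists.)

r = 332, b = 9296.


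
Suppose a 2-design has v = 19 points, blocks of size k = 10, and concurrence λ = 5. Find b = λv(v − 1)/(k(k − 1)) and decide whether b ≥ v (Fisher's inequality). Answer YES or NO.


b = λv(v − 1)/(k(k − 1)) = 5·19·18/(10·9) = 1710/90 = 19.
Compare with v = 19: b ≥ v, so Fisher's inequality holds.

YES


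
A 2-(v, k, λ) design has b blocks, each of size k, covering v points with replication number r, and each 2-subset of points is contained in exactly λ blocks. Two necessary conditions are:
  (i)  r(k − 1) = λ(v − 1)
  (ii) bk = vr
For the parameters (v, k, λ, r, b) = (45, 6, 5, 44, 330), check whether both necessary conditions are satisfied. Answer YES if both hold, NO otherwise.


Condition (i): r(k − 1) = 44·5 = 220; λ(v − 1) = 5·44 = 220. Match? YES.
Condition (ii): bk = 330·6 = 1980; vr = 45·44 = 1980. Match? YES.
Both conditions hold? YES.

YES


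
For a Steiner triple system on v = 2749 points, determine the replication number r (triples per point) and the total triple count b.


An STS(v) is a 2-(v, 3, 1) BIBD: block size k = 3, λ = 1.
Replication: r(k − 1) = λ(v − 1) ⇒ r·2 = 2749 − 1 = 2748 ⇒ r = 1374.
Block count: b = v(v − 1)/6 = 2749·2748/6 = 7554252/6 = 1259042.

r = 1374, b = 1259042.


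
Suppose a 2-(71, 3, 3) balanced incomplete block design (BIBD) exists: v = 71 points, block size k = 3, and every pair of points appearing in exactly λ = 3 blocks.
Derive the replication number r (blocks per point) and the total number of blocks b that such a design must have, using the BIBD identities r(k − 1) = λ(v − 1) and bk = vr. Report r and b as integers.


Any 2-(v, k, λ) BIBD satisfies two necessary conditions:
  (i)  Each point sits in r blocks, and counting incidences through any fixed point gives r(k − 1) = λ(v − 1), so r = λ(v − 1)/(k − 1).
  (ii) Total incidences bk = vr, so b = vr/k.
Step 1: r = λ(v − 1)/(k − 1) = 3·(71 − 1)/(3 − 1) = 3·70/2 = 210/2 = 105.
Step 2: b = vr/k = 71·105/3 = 7455/3 = 2485.
Check integrality: r = 105 ∈ Z ✓, b = 2485 ∈ Z ✓.
(These identities are necessary conditions: they determine r and b for any design with these parameters, but do not by themselves prove that one exists.)

r = 105, b = 2485.


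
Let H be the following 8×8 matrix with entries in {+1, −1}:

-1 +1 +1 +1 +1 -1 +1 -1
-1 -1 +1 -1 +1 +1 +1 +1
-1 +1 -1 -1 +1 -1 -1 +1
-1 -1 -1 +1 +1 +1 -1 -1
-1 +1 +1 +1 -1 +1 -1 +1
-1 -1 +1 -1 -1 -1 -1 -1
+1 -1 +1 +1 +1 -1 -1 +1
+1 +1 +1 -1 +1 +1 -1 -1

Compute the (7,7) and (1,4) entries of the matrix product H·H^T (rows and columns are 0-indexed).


Row 1 of H: [-1, -1, 1, -1, 1, 1, 1, 1].
Row 4 of H: [-1, 1, 1, 1, -1, 1, -1, 1].
Row 7 of H: [1, 1, 1, -1, 1, 1, -1, -1].
(H·H^T)[7][7] = Σ_j H[7][j]·H[7][j] = (1)² + (1)² + (1)² + (-1)² + (1)² + (1)² + (-1)² + (-1)² = 1 + 1 + 1 + 1 + 1 + 1 + 1 + 1 = 8.
(H·H^T)[1][4] = Σ_j H[1][j]·H[4][j] = (-1)·(-1) + (-1)·(1) + (1)·(1) + (-1)·(1) + (1)·(-1) + (1)·(1) + (1)·(-1) + (1)·(1) = 1 + -1 + 1 + -1 + -1 + 1 + -1 + 1 = 0.
So rows 1 and 4 are orthogonal; the diagonal entry equals n = 8.

(7,7) entry = 8; (1,4) entry = 0.


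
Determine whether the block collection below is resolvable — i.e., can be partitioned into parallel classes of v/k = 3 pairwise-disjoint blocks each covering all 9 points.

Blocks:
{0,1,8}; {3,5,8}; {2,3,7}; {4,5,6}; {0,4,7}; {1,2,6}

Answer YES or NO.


v = 9, block size k = 3, number of blocks = 6.
For resolvability, blocks must partition into parallel classes of size v/k = 3.
Total blocks must therefore be a multiple of 3: 6 = 3·2 + 0 ⇒ divisible ✓.
Greedy packing gives 2 candidate class(es). Each should be a full parallel class (size 3, covers all 9 points).
  Class 1 (3 blocks): {0,1,8}; {2,3,7}; {4,5,6}. Points covered: [0, 1, 2, 3, 4, 5, 6, 7, 8].
  Class 2 (3 blocks): {3,5,8}; {0,4,7}; {1,2,6}. Points covered: [0, 1, 2, 3, 4, 5, 6, 7, 8].
All classes full (size 3)? YES. All classes cover every point? YES.
Resolvable? YES.

YES


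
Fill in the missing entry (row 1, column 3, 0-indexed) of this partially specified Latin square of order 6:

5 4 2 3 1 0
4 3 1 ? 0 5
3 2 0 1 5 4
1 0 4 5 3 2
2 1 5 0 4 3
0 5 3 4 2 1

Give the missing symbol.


Row 1 contains symbols [0, 1, 3, 4, 5] — missing [2].
Column 3 contains symbols [0, 1, 3, 4, 5] — missing [2].
The missing symbol must appear in both missing sets; intersection = [2].
Therefore the hidden value is 2.

Missing value = 2.


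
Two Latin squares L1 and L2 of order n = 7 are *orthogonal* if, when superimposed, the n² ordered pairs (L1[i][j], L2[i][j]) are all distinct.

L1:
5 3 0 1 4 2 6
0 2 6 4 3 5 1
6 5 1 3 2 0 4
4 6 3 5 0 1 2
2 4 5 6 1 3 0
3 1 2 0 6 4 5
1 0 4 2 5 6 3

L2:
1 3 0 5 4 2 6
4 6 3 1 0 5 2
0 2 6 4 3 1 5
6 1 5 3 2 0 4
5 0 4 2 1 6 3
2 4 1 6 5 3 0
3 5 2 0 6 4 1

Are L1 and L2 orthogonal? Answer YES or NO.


Form the n² = 49 superimposed pairs (L1[i][j], L2[i][j]), row by row (rows and columns indexed from 0):
row 0: (5,1) (3,3) (0,0) (1,5) (4,4) (2,2) (6,6)
row 1: (0,4) (2,6) (6,3) (4,1) (3,0) (5,5) (1,2)
row 2: (6,0) (5,2) (1,6) (3,4) (2,3) (0,1) (4,5)
row 3: (4,6) (6,1) (3,5) (5,3) (0,2) (1,0) (2,4)
row 4: (2,5) (4,0) (5,4) (6,2) (1,1) (3,6) (0,3)
row 5: (3,2) (1,4) (2,1) (0,6) (6,5) (4,3) (5,0)
row 6: (1,3) (0,5) (4,2) (2,0) (5,6) (6,4) (3,1)
Orthogonality requires all 49 pairs distinct.
Check by first coordinate: for each symbol s of L1, list the L2 entries in the n cells where L1 = s; they must all differ.
  L1 = 0: L2 entries (in reading order) 0, 4, 1, 2, 3, 6, 5 — all 7 distinct ✓
  L1 = 1: L2 entries (in reading order) 5, 2, 6, 0, 1, 4, 3 — all 7 distinct ✓
  L1 = 2: L2 entries (in reading order) 2, 6, 3, 4, 5, 1, 0 — all 7 distinct ✓
  L1 = 3: L2 entries (in reading order) 3, 0, 4, 5, 6, 2, 1 — all 7 distinct ✓
  L1 = 4: L2 entries (in reading order) 4, 1, 5, 6, 0, 3, 2 — all 7 distinct ✓
  L1 = 5: L2 entries (in reading order) 1, 5, 2, 3, 4, 0, 6 — all 7 distinct ✓
  L1 = 6: L2 entries (in reading order) 6, 3, 0, 1, 2, 5, 4 — all 7 distinct ✓
Every symbol of L1 meets every symbol of L2 exactly once, so all 49 pairs are distinct (49 of 49).
Conclusion: YES.

YES


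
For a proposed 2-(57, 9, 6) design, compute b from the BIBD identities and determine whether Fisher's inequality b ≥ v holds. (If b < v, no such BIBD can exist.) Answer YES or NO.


b = λv(v − 1)/(k(k − 1)) = 6·57·56/(9·8) = 19152/72 = 266.
Compare with v = 57: b ≥ v, so Fisher's inequality holds.

YES


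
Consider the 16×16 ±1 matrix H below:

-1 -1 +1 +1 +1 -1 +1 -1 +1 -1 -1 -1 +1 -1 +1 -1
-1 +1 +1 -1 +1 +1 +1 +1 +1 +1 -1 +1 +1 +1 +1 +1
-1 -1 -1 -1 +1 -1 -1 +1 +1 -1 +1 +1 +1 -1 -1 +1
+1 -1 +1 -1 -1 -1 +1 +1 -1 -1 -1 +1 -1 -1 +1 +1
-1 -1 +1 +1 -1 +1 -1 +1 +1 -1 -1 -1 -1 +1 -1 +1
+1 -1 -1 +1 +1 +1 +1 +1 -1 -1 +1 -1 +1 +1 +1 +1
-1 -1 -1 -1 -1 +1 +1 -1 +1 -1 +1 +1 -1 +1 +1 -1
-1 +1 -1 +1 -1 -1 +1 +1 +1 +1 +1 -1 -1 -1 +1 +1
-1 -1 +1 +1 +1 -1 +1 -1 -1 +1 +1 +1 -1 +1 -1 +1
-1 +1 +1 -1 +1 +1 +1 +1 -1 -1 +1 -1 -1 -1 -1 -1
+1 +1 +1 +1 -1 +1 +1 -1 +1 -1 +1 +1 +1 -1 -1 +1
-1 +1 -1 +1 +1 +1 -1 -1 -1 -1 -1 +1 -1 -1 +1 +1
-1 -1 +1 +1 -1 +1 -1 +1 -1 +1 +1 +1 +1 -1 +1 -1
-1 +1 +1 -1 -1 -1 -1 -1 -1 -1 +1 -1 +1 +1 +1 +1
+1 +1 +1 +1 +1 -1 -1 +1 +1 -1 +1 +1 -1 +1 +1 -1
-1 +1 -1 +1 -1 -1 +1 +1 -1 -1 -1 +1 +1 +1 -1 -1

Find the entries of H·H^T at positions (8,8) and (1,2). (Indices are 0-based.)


Row 1 of H: [-1, 1, 1, -1, 1, 1, 1, 1, 1, 1, -1, 1, 1, 1, 1, 1].
Row 2 of H: [-1, -1, -1, -1, 1, -1, -1, 1, 1, -1, 1, 1, 1, -1, -1, 1].
Row 8 of H: [-1, -1, 1, 1, 1, -1, 1, -1, -1, 1, 1, 1, -1, 1, -1, 1].
(H·H^T)[8][8] = Σ_j H[8][j]·H[8][j] = (-1)² + (-1)² + (1)² + (1)² + (1)² + (-1)² + (1)² + (-1)² + (-1)² + (1)² + (1)² + (1)² + (-1)² + (1)² + (-1)² + (1)² = 1 + 1 + 1 + 1 + 1 + 1 + 1 + 1 + 1 + 1 + 1 + 1 + 1 + 1 + 1 + 1 = 16.
(H·H^T)[1][2] = Σ_j H[1][j]·H[2][j] = (-1)·(-1) + (1)·(-1) + (1)·(-1) + (-1)·(-1) + (1)·(1) + (1)·(-1) + (1)·(-1) + (1)·(1) + (1)·(1) + (1)·(-1) + (-1)·(1) + (1)·(1) + (1)·(1) + (1)·(-1) + (1)·(-1) + (1)·(1) = 1 + -1 + -1 + 1 + 1 + -1 + -1 + 1 + 1 + -1 + -1 + 1 + 1 + -1 + -1 + 1 = 0.
So rows 1 and 2 are orthogonal; the diagonal entry equals n = 16.

(8,8) entry = 16; (1,2) entry = 0.
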